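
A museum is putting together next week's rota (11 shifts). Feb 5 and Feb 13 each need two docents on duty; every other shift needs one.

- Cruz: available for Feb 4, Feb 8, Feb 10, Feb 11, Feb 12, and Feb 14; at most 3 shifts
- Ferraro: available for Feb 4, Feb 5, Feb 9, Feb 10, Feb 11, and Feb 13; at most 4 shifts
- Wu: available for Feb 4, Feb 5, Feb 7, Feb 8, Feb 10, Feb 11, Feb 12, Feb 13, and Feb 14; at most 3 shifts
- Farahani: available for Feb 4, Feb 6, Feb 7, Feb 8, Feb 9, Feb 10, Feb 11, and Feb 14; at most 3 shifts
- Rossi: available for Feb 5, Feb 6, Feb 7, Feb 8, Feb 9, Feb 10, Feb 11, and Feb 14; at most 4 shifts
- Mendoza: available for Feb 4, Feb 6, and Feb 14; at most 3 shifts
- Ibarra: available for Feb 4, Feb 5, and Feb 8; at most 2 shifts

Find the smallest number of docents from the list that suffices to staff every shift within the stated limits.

4

13 slots to fill and no one can take more than 4, so at least ⌈13/4⌉ = 4 docents are needed.
Cruz, Ferraro, Wu, and Farahani alone can cover everything: Feb 4→Ferraro, Feb 5→Ferraro+Wu, Feb 6→Farahani, Feb 7→Wu, Feb 8→Cruz, Feb 9→Ferraro, Feb 10→Farahani, Feb 11→Farahani, Feb 12→Cruz, Feb 13→Ferraro+Wu, Feb 14→Cruz.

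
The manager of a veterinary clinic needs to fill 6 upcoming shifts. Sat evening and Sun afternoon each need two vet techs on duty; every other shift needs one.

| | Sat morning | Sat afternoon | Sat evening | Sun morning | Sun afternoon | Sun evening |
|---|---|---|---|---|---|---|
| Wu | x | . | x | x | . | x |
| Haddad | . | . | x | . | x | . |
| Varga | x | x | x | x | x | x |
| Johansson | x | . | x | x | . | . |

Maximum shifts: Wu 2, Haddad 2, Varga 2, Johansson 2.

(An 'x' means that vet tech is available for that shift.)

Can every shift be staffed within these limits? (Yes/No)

Sat afternoon can only be covered by Varga, so that assignment is forced.
Sun afternoon can only be covered by Haddad and Varga, so that assignment is forced.
One valid schedule: Sat morning→Wu, Sat afternoon→Varga, Sat evening→Haddad+Johansson, Sun morning→Johansson, Sun afternoon→Haddad+Varga, Sun evening→Wu.
Loads: Wu 2/2, Haddad 2/2, Varga 2/2, Johansson 2/2 — all within limits.

Yes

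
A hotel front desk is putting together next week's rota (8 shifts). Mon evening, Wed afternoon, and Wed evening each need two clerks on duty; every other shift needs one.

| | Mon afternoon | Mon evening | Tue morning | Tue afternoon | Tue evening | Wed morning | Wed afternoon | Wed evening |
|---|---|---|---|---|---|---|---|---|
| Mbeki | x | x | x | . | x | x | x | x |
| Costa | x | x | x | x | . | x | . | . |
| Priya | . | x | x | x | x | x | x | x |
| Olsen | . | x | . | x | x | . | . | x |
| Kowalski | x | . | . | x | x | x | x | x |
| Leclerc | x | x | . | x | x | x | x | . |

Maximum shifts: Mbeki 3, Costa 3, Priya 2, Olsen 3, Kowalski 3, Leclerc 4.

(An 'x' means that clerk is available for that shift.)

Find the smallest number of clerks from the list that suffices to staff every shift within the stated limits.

11 slots to fill and no one can take more than 4, so at least ⌈11/4⌉ = 3 clerks are needed.
Any 3 clerks together have capacity at most 4+3+3 = 10 < 11 slots, so 3 can never suffice.
Mbeki, Costa, Priya, and Olsen alone can cover everything: Mon afternoon→Mbeki, Mon evening→Costa+Olsen, Tue morning→Mbeki, Tue afternoon→Costa, Tue evening→Olsen, Wed morning→Costa, Wed afternoon→Mbeki+Priya, Wed evening→Priya+Olsen.

4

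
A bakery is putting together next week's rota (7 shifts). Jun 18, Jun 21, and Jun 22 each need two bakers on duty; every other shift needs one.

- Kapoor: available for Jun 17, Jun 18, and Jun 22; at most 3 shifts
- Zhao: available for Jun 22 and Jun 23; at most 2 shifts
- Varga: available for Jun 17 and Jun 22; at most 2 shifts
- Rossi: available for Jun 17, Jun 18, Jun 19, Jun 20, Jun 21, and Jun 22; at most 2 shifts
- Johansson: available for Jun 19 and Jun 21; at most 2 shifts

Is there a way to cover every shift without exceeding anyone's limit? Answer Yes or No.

Total capacity is 11 and 10 slots are needed, so capacity alone doesn't rule it out.
Shifts {Jun 18, Jun 20, Jun 21} need 5 worker-slots in total, but the bakers available for any of those shifts (Kapoor, Rossi, and Johansson) can supply at most 4 among them. So no valid schedule exists.

No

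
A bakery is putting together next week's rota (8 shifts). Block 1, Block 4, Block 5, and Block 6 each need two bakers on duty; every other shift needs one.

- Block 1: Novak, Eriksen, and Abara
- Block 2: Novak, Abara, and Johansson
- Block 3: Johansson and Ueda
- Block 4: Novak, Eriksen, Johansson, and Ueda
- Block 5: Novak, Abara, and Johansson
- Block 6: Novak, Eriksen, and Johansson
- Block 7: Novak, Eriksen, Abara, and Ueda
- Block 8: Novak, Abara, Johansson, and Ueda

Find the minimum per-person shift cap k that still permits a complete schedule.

3

With 5 bakers and 12 worker-slots to fill, someone must work at least ⌈12/5⌉ = 3 shifts, so k ≥ 3.
k = 3 works: Block 1→Novak+Eriksen, Block 2→Novak, Block 3→Johansson, Block 4→Johansson+Ueda, Block 5→Novak+Abara, Block 6→Eriksen+Johansson, Block 7→Eriksen, Block 8→Abara.
Loads: Novak 3, Eriksen 3, Abara 2, Johansson 3, Ueda 1 — all ≤ 3.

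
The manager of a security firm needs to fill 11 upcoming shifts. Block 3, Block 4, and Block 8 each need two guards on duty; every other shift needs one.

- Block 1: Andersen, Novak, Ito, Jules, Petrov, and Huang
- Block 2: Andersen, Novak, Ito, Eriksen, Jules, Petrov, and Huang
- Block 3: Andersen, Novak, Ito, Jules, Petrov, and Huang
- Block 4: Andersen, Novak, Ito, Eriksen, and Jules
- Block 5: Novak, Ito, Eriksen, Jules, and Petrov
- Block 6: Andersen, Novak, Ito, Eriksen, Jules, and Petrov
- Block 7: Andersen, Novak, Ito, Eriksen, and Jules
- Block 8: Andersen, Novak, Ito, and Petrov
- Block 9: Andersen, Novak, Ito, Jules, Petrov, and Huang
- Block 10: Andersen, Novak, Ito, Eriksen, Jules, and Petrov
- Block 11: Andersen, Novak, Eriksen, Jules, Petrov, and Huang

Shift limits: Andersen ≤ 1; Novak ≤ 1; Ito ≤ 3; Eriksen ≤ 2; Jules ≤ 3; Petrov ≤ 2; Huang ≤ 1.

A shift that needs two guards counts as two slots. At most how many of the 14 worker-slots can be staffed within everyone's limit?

Total capacity across all guards is 1+1+3+2+3+2+1 = 13, and 14 slots are needed, so at most 13 can be filled.
An assignment achieving 13: Block 1→Jules, Block 3→Jules+Petrov, Block 4→Ito+Eriksen, Block 5→Ito, Block 6→Eriksen, Block 7→Ito, Block 8→Andersen+Novak, Block 9→Jules, Block 10→Petrov, Block 11→Huang.
Loads: Andersen 1/1, Novak 1/1, Ito 3/3, Eriksen 2/2, Jules 3/3, Petrov 2/2, Huang 1/1.

13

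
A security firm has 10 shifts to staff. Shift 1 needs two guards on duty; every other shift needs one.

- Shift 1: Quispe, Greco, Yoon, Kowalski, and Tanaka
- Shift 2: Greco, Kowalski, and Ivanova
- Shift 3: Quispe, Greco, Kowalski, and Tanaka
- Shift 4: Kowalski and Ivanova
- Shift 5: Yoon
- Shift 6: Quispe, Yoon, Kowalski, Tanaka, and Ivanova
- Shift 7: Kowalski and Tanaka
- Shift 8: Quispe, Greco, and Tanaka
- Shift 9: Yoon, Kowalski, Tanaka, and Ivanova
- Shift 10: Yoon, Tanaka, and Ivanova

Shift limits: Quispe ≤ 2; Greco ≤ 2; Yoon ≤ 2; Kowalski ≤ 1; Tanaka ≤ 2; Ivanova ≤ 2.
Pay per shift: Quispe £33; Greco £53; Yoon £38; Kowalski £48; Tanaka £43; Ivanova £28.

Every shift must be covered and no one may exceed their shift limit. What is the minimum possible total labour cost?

Shift 5 can only be covered by Yoon, so that assignment is forced.
Picking the cheapest available guard for each shift independently would cost £358, but that ignores the shift limits.
An optimal schedule: Shift 1→Greco+Tanaka, Shift 2→Greco, Shift 3→Quispe, Shift 4→Kowalski, Shift 5→Yoon, Shift 6→Ivanova, Shift 7→Tanaka, Shift 8→Quispe, Shift 9→Ivanova, Shift 10→Yoon.
Total: 53 + 43 + 53 + 33 + 48 + 38 + 28 + 43 + 33 + 28 + 38 = £438.

£438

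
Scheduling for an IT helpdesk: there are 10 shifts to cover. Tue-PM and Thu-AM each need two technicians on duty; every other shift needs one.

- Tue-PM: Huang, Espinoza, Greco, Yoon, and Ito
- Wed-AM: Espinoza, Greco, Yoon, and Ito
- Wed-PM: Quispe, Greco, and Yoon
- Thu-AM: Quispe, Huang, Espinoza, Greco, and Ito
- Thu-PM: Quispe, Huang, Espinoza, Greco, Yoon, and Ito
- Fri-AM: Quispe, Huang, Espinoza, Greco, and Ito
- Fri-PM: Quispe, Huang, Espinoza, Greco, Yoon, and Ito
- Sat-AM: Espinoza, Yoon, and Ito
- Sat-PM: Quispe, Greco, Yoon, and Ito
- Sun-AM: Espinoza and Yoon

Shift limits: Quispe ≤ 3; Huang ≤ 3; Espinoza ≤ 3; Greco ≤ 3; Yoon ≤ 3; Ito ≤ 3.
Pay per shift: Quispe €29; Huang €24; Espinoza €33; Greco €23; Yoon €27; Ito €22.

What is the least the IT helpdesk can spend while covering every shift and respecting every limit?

Picking the cheapest available technician for each shift independently would cost €272, but that ignores the shift limits.
An optimal schedule: Tue-PM→Huang+Yoon, Wed-AM→Ito, Wed-PM→Greco, Thu-AM→Greco+Huang, Thu-PM→Huang, Fri-AM→Greco, Fri-PM→Yoon, Sat-AM→Ito, Sat-PM→Ito, Sun-AM→Yoon.
Total: 24 + 27 + 22 + 23 + 23 + 24 + 24 + 23 + 27 + 22 + 22 + 27 = €288.

€288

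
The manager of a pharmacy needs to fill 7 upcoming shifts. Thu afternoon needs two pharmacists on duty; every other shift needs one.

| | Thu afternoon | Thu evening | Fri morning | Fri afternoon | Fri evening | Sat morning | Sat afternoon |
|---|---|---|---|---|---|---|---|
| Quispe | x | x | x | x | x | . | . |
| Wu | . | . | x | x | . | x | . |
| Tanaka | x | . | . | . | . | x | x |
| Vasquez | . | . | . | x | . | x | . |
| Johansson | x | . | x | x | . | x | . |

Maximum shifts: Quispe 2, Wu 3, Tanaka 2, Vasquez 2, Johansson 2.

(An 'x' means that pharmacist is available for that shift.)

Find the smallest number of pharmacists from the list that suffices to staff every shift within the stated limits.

8 slots to fill and no one can take more than 3, so at least ⌈8/3⌉ = 3 pharmacists are needed.
Any 3 pharmacists together have capacity at most 3+2+2 = 7 < 8 slots, so 3 can never suffice.
Quispe, Wu, Tanaka, and Johansson alone can cover everything: Thu afternoon→Tanaka+Johansson, Thu evening→Quispe, Fri morning→Wu, Fri afternoon→Wu, Fri evening→Quispe, Sat morning→Wu, Sat afternoon→Tanaka.

4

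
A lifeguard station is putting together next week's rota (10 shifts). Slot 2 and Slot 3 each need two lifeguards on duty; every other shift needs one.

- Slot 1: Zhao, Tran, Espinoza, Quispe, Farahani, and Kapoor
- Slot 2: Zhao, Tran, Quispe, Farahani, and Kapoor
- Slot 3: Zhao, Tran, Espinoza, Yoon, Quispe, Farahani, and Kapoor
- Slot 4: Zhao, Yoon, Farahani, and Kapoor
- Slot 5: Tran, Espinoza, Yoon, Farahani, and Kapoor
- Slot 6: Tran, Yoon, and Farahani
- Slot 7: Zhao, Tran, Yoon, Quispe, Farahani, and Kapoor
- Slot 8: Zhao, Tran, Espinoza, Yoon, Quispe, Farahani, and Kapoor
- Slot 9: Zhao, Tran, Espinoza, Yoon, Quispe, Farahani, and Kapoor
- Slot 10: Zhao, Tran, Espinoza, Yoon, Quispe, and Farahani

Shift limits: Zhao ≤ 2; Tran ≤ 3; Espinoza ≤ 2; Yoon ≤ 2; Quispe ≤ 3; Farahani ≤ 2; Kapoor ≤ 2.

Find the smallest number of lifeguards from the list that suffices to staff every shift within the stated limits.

12 slots to fill and no one can take more than 3, so at least ⌈12/3⌉ = 4 lifeguards are needed.
Any 4 lifeguards together have capacity at most 3+3+2+2 = 10 < 12 slots, so 4 can never suffice.
Zhao, Tran, Espinoza, Yoon, and Quispe alone can cover everything: Slot 1→Espinoza, Slot 2→Zhao+Tran, Slot 3→Yoon+Quispe, Slot 4→Zhao, Slot 5→Tran, Slot 6→Tran, Slot 7→Yoon, Slot 8→Espinoza, Slot 9→Quispe, Slot 10→Quispe.

5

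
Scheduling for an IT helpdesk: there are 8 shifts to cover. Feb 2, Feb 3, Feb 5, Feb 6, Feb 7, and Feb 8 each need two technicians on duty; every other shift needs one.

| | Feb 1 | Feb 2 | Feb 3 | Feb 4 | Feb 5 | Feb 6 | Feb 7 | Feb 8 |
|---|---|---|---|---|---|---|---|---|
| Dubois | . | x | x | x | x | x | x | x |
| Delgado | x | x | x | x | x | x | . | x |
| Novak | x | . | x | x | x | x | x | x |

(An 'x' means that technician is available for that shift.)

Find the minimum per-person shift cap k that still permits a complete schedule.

With 3 technicians and 14 worker-slots to fill, someone must work at least ⌈14/3⌉ = 5 shifts, so k ≥ 5.
k = 5 works: Feb 1→Delgado, Feb 2→Dubois+Delgado, Feb 3→Dubois+Delgado, Feb 4→Dubois, Feb 5→Dubois+Novak, Feb 6→Delgado+Novak, Feb 7→Dubois+Novak, Feb 8→Delgado+Novak.
Loads: Dubois 5, Delgado 5, Novak 4 — all ≤ 5.

5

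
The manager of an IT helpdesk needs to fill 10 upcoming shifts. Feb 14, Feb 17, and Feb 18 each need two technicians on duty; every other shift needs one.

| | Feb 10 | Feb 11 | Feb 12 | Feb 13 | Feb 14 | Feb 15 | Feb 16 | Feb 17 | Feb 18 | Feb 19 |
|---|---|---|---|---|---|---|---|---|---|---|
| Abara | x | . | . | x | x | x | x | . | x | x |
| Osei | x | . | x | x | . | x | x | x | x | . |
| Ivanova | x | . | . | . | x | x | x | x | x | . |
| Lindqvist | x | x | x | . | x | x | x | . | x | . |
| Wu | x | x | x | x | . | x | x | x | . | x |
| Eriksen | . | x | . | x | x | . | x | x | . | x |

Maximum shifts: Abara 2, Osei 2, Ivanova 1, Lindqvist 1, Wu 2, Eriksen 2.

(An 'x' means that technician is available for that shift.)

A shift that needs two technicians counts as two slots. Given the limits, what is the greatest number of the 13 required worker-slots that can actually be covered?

10

Total capacity across all technicians is 2+2+1+1+2+2 = 10, and 13 slots are needed, so at most 10 can be filled.
An assignment achieving 10: Feb 10→Wu, Feb 11→Lindqvist, Feb 12→Osei, Feb 13→Abara, Feb 14→Ivanova+Eriksen, Feb 16→Eriksen, Feb 17→Osei+Wu, Feb 19→Abara.
Loads: Abara 2/2, Osei 2/2, Ivanova 1/1, Lindqvist 1/1, Wu 2/2, Eriksen 2/2.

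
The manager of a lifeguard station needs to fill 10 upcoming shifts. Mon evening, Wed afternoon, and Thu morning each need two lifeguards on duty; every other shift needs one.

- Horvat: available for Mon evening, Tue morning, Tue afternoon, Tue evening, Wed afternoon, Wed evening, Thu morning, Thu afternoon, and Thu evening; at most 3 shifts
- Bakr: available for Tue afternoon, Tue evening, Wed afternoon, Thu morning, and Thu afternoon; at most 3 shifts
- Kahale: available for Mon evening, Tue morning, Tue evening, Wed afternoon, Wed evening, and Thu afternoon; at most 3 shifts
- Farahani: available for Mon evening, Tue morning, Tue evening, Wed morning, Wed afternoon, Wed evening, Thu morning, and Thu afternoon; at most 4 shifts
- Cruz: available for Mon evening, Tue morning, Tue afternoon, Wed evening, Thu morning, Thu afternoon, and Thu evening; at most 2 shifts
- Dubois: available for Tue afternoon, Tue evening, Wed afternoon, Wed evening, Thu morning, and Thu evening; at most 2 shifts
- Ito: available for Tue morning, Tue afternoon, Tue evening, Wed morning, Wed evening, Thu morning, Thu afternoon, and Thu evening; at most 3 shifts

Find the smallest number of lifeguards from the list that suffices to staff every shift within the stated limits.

4

13 slots to fill and no one can take more than 4, so at least ⌈13/4⌉ = 4 lifeguards are needed.
Horvat, Bakr, Kahale, and Farahani alone can cover everything: Mon evening→Horvat+Kahale, Tue morning→Kahale, Tue afternoon→Horvat, Tue evening→Bakr, Wed morning→Farahani, Wed afternoon→Bakr+Farahani, Wed evening→Kahale, Thu morning→Bakr+Farahani, Thu afternoon→Farahani, Thu evening→Horvat.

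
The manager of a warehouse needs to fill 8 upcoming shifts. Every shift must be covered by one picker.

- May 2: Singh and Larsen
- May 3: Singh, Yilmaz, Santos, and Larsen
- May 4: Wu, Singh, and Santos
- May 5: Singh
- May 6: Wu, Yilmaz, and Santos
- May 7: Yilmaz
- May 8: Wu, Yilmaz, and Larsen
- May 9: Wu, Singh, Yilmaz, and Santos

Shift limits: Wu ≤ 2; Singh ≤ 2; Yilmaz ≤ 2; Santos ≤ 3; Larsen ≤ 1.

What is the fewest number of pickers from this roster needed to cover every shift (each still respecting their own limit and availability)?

4

8 slots to fill and no one can take more than 3, so at least ⌈8/3⌉ = 3 pickers are needed.
Any 3 pickers together have capacity at most 3+2+2 = 7 < 8 slots, so 3 can never suffice.
Wu, Singh, Yilmaz, and Santos alone can cover everything: May 2→Singh, May 3→Yilmaz, May 4→Wu, May 5→Singh, May 6→Santos, May 7→Yilmaz, May 8→Wu, May 9→Santos.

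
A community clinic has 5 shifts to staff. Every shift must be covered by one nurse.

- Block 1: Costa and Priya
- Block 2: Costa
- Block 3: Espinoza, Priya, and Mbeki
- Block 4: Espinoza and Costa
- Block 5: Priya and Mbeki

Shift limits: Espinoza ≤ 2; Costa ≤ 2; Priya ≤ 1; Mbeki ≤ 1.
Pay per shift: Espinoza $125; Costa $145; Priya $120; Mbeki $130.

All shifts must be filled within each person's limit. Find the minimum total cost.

Block 2 can only be covered by Costa, so that assignment is forced.
Picking the cheapest available nurse for each shift independently would cost $630, but that ignores the shift limits.
An optimal schedule: Block 1→Priya, Block 2→Costa, Block 3→Espinoza, Block 4→Espinoza, Block 5→Mbeki.
Total: 120 + 145 + 125 + 125 + 130 = $645.

$645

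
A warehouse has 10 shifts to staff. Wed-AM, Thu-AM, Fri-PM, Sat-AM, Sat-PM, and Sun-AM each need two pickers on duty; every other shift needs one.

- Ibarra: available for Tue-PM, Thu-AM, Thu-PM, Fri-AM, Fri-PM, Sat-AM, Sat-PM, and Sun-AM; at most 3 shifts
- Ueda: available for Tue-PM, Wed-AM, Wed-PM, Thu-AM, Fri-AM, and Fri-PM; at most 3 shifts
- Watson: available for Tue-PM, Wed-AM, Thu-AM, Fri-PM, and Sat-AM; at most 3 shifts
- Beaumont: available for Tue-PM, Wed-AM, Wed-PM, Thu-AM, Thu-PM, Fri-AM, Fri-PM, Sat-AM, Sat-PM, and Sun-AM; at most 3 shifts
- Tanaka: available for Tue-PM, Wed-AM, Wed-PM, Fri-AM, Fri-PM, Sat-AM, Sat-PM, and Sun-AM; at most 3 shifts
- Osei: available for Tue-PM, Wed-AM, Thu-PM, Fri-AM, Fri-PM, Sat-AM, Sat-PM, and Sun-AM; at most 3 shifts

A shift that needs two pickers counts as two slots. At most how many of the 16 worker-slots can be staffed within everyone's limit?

Total capacity across all pickers is 3+3+3+3+3+3 = 18, and 16 slots are needed, so at most 16 can be filled.
An assignment achieving 16: Tue-PM→Watson, Wed-AM→Ueda+Watson, Wed-PM→Ueda, Thu-AM→Ibarra+Ueda, Thu-PM→Ibarra, Fri-AM→Beaumont, Fri-PM→Tanaka+Osei, Sat-AM→Watson+Tanaka, Sat-PM→Ibarra+Beaumont, Sun-AM→Beaumont+Tanaka.
Loads: Ibarra 3/3, Ueda 3/3, Watson 3/3, Beaumont 3/3, Tanaka 3/3, Osei 1/3.

16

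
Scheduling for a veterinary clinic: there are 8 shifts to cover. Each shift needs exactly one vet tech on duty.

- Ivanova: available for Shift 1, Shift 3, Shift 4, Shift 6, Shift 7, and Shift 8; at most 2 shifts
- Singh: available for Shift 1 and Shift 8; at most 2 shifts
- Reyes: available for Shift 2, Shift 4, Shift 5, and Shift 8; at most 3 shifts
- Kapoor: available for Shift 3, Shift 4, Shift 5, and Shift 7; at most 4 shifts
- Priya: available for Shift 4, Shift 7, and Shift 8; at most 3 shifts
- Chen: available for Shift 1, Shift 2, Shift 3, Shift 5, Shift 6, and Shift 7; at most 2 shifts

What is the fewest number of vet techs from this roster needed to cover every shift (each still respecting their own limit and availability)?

3

8 slots to fill and no one can take more than 4, so at least ⌈8/4⌉ = 2 vet techs are needed.
Any 2 vet techs together have capacity at most 4+3 = 7 < 8 slots, so 2 can never suffice.
Ivanova, Reyes, and Kapoor alone can cover everything: Shift 1→Ivanova, Shift 2→Reyes, Shift 3→Kapoor, Shift 4→Kapoor, Shift 5→Reyes, Shift 6→Ivanova, Shift 7→Kapoor, Shift 8→Reyes.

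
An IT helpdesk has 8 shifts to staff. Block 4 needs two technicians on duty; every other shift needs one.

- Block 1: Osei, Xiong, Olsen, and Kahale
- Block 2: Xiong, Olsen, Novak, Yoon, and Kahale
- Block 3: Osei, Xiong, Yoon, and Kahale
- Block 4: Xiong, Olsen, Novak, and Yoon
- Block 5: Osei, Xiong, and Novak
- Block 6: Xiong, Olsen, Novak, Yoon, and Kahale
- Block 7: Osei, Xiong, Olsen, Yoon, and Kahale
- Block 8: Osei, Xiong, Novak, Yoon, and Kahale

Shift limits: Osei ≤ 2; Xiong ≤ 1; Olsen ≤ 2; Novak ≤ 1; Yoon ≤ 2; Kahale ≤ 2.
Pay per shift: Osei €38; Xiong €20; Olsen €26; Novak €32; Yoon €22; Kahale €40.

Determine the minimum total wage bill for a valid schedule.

Picking the cheapest available technician for each shift independently would cost €182, but that ignores the shift limits.
An optimal schedule: Block 1→Osei, Block 2→Olsen, Block 3→Xiong, Block 4→Novak+Yoon, Block 5→Osei, Block 6→Olsen, Block 7→Yoon, Block 8→Kahale.
Total: 38 + 26 + 20 + 32 + 22 + 38 + 26 + 22 + 40 = €264.

€264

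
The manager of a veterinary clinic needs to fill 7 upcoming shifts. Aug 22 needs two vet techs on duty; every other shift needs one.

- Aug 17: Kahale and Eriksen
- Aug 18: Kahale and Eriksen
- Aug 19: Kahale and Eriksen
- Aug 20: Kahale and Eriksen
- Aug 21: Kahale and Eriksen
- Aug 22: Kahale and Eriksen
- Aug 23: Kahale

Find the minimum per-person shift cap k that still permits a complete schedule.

With 2 vet techs and 8 worker-slots to fill, someone must work at least ⌈8/2⌉ = 4 shifts, so k ≥ 4.
k = 4 works: Aug 17→Kahale, Aug 18→Kahale, Aug 19→Eriksen, Aug 20→Eriksen, Aug 21→Eriksen, Aug 22→Kahale+Eriksen, Aug 23→Kahale.
Loads: Kahale 4, Eriksen 4 — all ≤ 4.

4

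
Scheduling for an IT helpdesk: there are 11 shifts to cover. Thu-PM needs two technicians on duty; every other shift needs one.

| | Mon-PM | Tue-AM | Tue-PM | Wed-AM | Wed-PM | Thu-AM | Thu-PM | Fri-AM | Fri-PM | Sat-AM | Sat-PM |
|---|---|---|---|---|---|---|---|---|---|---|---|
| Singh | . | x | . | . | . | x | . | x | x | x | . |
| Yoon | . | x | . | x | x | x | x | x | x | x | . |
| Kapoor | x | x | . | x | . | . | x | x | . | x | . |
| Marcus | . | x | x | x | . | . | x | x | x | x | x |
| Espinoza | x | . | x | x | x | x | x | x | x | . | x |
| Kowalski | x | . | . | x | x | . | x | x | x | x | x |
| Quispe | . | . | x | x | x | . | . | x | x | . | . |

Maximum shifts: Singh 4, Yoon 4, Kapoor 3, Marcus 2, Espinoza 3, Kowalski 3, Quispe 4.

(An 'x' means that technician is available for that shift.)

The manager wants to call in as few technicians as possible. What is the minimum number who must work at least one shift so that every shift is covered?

4

12 slots to fill and no one can take more than 4, so at least ⌈12/4⌉ = 3 technicians are needed.
No set of 3 technicians can cover every shift (each such set leaves at least one shift with no one available or exceeds a cap).
Singh, Yoon, Kapoor, and Marcus alone can cover everything: Mon-PM→Kapoor, Tue-AM→Singh, Tue-PM→Marcus, Wed-AM→Yoon, Wed-PM→Yoon, Thu-AM→Singh, Thu-PM→Yoon+Kapoor, Fri-AM→Singh, Fri-PM→Singh, Sat-AM→Yoon, Sat-PM→Marcus.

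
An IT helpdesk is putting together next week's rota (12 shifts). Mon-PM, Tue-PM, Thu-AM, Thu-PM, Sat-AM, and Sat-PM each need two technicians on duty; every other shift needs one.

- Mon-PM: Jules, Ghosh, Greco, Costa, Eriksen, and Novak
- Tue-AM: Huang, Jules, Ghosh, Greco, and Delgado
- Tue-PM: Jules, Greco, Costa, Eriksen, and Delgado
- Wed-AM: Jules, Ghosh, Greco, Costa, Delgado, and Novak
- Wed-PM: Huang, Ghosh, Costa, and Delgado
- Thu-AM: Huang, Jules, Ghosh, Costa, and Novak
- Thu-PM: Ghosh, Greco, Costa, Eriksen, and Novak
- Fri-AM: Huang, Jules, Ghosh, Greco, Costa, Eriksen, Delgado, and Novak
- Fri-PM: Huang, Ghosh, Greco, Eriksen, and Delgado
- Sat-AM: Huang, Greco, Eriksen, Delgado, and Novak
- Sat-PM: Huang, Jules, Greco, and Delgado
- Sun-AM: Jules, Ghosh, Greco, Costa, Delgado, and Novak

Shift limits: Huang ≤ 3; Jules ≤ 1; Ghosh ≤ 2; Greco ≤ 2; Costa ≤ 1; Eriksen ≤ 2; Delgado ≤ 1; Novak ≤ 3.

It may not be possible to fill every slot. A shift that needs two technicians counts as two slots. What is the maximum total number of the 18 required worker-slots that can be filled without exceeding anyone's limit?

Total capacity across all technicians is 3+1+2+2+1+2+1+3 = 15, and 18 slots are needed, so at most 15 can be filled.
An assignment achieving 15: Mon-PM→Novak, Tue-AM→Huang, Tue-PM→Greco+Costa, Wed-AM→Novak, Wed-PM→Huang, Thu-AM→Ghosh+Novak, Thu-PM→Ghosh+Greco, Fri-PM→Eriksen, Sat-AM→Eriksen+Delgado, Sat-PM→Huang+Jules.
Loads: Huang 3/3, Jules 1/1, Ghosh 2/2, Greco 2/2, Costa 1/1, Eriksen 2/2, Delgado 1/1, Novak 3/3.

15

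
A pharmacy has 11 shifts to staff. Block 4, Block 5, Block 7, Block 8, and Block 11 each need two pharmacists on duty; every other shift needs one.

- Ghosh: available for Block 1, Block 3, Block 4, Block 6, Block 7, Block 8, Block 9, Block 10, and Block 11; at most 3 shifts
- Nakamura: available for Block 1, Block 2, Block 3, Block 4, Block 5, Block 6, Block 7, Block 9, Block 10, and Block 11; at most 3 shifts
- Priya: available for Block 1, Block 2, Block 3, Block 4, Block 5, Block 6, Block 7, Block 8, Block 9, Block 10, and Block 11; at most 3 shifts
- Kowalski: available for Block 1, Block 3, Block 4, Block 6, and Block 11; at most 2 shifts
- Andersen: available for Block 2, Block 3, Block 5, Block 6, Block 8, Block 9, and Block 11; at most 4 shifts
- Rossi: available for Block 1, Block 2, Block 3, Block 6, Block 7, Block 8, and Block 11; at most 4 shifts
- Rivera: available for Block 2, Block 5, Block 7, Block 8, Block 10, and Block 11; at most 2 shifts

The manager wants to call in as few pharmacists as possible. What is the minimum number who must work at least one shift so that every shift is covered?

5

16 slots to fill and no one can take more than 4, so at least ⌈16/4⌉ = 4 pharmacists are needed.
Any 4 pharmacists together have capacity at most 4+4+3+3 = 14 < 16 slots, so 4 can never suffice.
Ghosh, Nakamura, Priya, Andersen, and Rossi alone can cover everything: Block 1→Ghosh, Block 2→Nakamura, Block 3→Andersen, Block 4→Ghosh+Nakamura, Block 5→Nakamura+Priya, Block 6→Andersen, Block 7→Priya+Rossi, Block 8→Andersen+Rossi, Block 9→Priya, Block 10→Ghosh, Block 11→Andersen+Rossi.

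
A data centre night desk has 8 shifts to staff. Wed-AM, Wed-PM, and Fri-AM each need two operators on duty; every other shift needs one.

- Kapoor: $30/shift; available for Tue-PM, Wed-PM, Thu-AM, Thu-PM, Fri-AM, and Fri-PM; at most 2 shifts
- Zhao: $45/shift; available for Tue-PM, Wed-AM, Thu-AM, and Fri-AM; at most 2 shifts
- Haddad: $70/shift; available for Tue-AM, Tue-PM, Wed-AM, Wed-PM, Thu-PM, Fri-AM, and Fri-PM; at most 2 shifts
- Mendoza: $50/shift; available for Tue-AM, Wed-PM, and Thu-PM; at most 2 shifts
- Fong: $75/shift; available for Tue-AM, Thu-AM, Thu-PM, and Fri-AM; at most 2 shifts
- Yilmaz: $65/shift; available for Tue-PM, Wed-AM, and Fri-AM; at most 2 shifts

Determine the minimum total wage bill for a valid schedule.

Picking the cheapest available operator for each shift independently would cost $435, but that ignores the shift limits.
An optimal schedule: Tue-AM→Haddad, Tue-PM→Yilmaz, Wed-AM→Zhao+Haddad, Wed-PM→Kapoor+Mendoza, Thu-AM→Zhao, Thu-PM→Mendoza, Fri-AM→Fong+Yilmaz, Fri-PM→Kapoor.
Total: 70 + 65 + 45 + 70 + 30 + 50 + 45 + 50 + 75 + 65 + 30 = $595.

$595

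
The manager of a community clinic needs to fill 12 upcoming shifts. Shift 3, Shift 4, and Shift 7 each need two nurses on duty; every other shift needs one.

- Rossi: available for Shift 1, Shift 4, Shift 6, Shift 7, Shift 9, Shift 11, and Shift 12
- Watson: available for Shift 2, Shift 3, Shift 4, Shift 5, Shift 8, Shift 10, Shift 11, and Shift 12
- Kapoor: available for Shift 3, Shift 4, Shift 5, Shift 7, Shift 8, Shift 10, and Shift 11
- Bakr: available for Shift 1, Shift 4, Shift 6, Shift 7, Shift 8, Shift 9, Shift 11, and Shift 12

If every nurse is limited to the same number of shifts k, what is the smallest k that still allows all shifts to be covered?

4

With 4 nurses and 15 worker-slots to fill, someone must work at least ⌈15/4⌉ = 4 shifts, so k ≥ 4.
k = 4 works: Shift 1→Rossi, Shift 2→Watson, Shift 3→Watson+Kapoor, Shift 4→Kapoor+Bakr, Shift 5→Watson, Shift 6→Rossi, Shift 7→Rossi+Kapoor, Shift 8→Kapoor, Shift 9→Rossi, Shift 10→Watson, Shift 11→Bakr, Shift 12→Bakr.
Loads: Rossi 4, Watson 4, Kapoor 4, Bakr 3 — all ≤ 4.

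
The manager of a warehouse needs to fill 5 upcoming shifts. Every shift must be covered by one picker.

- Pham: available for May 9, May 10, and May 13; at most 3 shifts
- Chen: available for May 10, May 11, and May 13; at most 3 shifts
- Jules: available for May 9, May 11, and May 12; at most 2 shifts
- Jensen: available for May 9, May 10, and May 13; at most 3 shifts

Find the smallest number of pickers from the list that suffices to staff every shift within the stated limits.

5 slots to fill and no one can take more than 3, so at least ⌈5/3⌉ = 2 pickers are needed.
Pham and Jules alone can cover everything: May 9→Pham, May 10→Pham, May 11→Jules, May 12→Jules, May 13→Pham.

2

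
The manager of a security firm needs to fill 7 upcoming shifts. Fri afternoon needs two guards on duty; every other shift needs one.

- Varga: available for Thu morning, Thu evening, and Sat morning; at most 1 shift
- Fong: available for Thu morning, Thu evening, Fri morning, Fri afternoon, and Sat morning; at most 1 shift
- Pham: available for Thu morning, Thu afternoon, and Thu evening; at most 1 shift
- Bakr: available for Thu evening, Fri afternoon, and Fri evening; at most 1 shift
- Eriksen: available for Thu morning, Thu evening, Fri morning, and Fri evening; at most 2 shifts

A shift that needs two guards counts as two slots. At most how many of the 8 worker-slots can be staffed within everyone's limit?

Total capacity across all guards is 1+1+1+1+2 = 6, and 8 slots are needed, so at most 6 can be filled.
An assignment achieving 6: Thu morning→Eriksen, Thu afternoon→Pham, Fri morning→Fong, Fri afternoon→Bakr, Fri evening→Eriksen, Sat morning→Varga.
Loads: Varga 1/1, Fong 1/1, Pham 1/1, Bakr 1/1, Eriksen 2/2.

6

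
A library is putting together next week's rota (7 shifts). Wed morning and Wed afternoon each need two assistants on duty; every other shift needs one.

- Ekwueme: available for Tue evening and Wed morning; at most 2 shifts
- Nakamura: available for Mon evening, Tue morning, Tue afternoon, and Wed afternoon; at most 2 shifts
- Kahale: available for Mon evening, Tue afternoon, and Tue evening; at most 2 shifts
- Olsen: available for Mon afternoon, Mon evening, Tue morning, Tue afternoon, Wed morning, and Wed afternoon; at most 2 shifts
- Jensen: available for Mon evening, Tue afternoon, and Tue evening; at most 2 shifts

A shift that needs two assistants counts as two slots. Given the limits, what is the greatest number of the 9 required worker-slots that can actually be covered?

8

Total capacity across all assistants is 2+2+2+2+2 = 10, and 9 slots are needed, so at most 9 can be filled.
Shifts {Mon afternoon, Wed morning, Wed afternoon} need 5 slots but only Ekwueme, Nakamura, and Olsen are available for them, supplying at most 4 — so at least 1 slot must go unfilled.
An assignment achieving 8: Mon afternoon→Olsen, Mon evening→Kahale, Tue morning→Nakamura, Tue afternoon→Kahale, Tue evening→Ekwueme, Wed morning→Ekwueme+Olsen, Wed afternoon→Nakamura.
Loads: Ekwueme 2/2, Nakamura 2/2, Kahale 2/2, Olsen 2/2, Jensen 0/2.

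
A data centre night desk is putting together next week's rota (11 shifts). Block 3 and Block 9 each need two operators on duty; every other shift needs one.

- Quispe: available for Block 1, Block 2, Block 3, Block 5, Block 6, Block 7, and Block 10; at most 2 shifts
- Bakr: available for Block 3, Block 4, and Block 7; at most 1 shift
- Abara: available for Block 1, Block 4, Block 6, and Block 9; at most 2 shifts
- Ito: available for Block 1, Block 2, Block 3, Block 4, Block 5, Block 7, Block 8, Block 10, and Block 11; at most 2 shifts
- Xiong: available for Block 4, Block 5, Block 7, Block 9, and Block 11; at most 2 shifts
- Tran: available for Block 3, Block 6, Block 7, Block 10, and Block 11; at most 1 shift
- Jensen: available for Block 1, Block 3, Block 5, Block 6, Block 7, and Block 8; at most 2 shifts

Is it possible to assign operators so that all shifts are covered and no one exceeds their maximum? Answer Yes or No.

Total capacity is 2+1+2+2+2+1+2 = 12 but 13 worker-slots are needed — infeasible.

No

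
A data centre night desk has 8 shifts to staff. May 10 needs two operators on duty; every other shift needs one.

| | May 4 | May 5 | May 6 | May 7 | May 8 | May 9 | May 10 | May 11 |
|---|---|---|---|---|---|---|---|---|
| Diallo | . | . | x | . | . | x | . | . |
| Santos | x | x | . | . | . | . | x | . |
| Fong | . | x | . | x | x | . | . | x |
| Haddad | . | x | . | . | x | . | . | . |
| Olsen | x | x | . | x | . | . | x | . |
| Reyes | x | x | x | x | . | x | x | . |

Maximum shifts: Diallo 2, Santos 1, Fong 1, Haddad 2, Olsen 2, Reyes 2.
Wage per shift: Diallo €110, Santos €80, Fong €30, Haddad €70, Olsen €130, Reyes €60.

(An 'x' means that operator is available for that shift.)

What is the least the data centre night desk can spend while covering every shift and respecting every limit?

May 11 can only be covered by Fong, so that assignment is forced.
Picking the cheapest available operator for each shift independently would cost €440, but that ignores the shift limits.
An optimal schedule: May 4→Reyes, May 5→Haddad, May 6→Diallo, May 7→Reyes, May 8→Haddad, May 9→Diallo, May 10→Santos+Olsen, May 11→Fong.
Total: 60 + 70 + 110 + 60 + 70 + 110 + 80 + 130 + 30 = €720.

€720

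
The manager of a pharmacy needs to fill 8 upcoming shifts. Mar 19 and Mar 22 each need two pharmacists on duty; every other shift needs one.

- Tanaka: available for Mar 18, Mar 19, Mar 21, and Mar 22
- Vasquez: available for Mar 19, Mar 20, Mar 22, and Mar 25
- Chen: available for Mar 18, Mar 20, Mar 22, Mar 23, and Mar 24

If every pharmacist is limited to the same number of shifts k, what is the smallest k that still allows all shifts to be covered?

4

With 3 pharmacists and 10 worker-slots to fill, someone must work at least ⌈10/3⌉ = 4 shifts, so k ≥ 4.
k = 4 works: Mar 18→Tanaka, Mar 19→Tanaka+Vasquez, Mar 20→Vasquez, Mar 21→Tanaka, Mar 22→Tanaka+Vasquez, Mar 23→Chen, Mar 24→Chen, Mar 25→Vasquez.
Loads: Tanaka 4, Vasquez 4, Chen 2 — all ≤ 4.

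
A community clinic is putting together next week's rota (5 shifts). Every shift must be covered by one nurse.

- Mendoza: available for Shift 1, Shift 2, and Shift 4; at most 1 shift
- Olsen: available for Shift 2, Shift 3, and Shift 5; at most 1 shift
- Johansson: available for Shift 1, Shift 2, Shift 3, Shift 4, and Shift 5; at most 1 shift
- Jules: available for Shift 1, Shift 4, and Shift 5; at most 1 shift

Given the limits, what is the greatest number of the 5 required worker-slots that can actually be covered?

4

Total capacity across all nurses is 1+1+1+1 = 4, and 5 slots are needed, so at most 4 can be filled.
An assignment achieving 4: Shift 1→Mendoza, Shift 2→Johansson, Shift 3→Olsen, Shift 4→Jules.
Loads: Mendoza 1/1, Olsen 1/1, Johansson 1/1, Jules 1/1.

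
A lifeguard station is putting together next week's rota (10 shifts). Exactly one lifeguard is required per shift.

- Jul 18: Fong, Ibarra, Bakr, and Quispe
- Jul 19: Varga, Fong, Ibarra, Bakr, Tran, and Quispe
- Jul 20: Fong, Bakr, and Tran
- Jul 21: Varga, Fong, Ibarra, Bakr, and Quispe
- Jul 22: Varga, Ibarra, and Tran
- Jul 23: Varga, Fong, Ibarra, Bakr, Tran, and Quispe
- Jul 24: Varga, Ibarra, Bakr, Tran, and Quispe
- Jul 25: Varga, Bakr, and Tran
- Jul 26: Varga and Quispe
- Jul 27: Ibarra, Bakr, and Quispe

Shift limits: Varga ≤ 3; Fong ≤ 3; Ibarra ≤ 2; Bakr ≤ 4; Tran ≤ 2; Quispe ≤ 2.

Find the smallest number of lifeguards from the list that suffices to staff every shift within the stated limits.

10 slots to fill and no one can take more than 4, so at least ⌈10/4⌉ = 3 lifeguards are needed.
Varga, Fong, and Bakr alone can cover everything: Jul 18→Fong, Jul 19→Fong, Jul 20→Fong, Jul 21→Bakr, Jul 22→Varga, Jul 23→Bakr, Jul 24→Varga, Jul 25→Bakr, Jul 26→Varga, Jul 27→Bakr.

3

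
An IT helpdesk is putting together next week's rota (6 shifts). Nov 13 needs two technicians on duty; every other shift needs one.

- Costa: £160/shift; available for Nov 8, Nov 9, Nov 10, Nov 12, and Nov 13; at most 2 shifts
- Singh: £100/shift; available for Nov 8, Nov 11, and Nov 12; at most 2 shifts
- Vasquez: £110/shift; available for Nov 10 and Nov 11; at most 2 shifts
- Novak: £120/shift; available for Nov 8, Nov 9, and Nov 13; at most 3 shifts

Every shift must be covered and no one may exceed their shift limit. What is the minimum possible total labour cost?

£820

Nov 13 can only be covered by Costa and Novak, so that assignment is forced.
Picking the cheapest available technician for each shift independently would cost £810, but that ignores the shift limits.
An optimal schedule: Nov 8→Singh, Nov 9→Novak, Nov 10→Vasquez, Nov 11→Vasquez, Nov 12→Singh, Nov 13→Novak+Costa.
Total: 100 + 120 + 110 + 110 + 100 + 120 + 160 = £820.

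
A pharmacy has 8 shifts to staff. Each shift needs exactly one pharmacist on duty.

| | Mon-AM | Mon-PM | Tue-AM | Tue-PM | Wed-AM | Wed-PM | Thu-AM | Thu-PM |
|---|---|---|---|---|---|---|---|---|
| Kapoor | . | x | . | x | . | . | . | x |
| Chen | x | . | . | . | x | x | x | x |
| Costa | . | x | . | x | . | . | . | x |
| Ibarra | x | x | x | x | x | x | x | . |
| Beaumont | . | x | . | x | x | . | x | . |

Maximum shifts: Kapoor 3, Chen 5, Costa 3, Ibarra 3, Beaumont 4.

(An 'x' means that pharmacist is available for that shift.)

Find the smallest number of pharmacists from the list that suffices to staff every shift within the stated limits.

2

8 slots to fill and no one can take more than 5, so at least ⌈8/5⌉ = 2 pharmacists are needed.
Chen and Ibarra alone can cover everything: Mon-AM→Chen, Mon-PM→Ibarra, Tue-AM→Ibarra, Tue-PM→Ibarra, Wed-AM→Chen, Wed-PM→Chen, Thu-AM→Chen, Thu-PM→Chen.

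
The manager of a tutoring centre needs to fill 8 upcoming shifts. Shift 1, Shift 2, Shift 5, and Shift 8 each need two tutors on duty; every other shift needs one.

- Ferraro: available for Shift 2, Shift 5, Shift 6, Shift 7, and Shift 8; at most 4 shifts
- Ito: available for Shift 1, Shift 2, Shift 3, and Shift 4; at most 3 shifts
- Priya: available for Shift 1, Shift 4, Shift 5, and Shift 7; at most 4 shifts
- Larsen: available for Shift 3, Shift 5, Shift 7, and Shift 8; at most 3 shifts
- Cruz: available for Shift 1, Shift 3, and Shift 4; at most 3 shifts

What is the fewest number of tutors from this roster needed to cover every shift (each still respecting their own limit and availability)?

12 slots to fill and no one can take more than 4, so at least ⌈12/4⌉ = 3 tutors are needed.
Any 3 tutors together have capacity at most 4+4+3 = 11 < 12 slots, so 3 can never suffice.
Ferraro, Ito, Priya, and Larsen alone can cover everything: Shift 1→Ito+Priya, Shift 2→Ferraro+Ito, Shift 3→Ito, Shift 4→Priya, Shift 5→Ferraro+Priya, Shift 6→Ferraro, Shift 7→Priya, Shift 8→Ferraro+Larsen.

4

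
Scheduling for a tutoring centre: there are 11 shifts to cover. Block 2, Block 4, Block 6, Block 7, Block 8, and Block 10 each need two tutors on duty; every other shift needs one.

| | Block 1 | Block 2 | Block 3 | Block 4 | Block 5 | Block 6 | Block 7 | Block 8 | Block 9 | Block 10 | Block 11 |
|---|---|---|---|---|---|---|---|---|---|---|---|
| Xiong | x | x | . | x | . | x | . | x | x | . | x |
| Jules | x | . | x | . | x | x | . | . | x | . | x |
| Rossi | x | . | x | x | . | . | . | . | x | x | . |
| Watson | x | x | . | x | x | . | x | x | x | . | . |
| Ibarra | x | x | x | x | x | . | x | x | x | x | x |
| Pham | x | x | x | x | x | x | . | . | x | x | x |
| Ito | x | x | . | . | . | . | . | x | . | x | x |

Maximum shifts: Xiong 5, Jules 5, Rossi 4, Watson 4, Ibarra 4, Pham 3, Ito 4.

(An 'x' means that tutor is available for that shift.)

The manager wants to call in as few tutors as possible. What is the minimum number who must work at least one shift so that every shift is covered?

17 slots to fill and no one can take more than 5, so at least ⌈17/5⌉ = 4 tutors are needed.
No set of 4 tutors can cover every shift (each such set leaves at least one shift with no one available or exceeds a cap).
Xiong, Jules, Rossi, Watson, and Ibarra alone can cover everything: Block 1→Xiong, Block 2→Xiong+Watson, Block 3→Jules, Block 4→Rossi+Watson, Block 5→Jules, Block 6→Xiong+Jules, Block 7→Watson+Ibarra, Block 8→Xiong+Watson, Block 9→Jules, Block 10→Rossi+Ibarra, Block 11→Xiong.

5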